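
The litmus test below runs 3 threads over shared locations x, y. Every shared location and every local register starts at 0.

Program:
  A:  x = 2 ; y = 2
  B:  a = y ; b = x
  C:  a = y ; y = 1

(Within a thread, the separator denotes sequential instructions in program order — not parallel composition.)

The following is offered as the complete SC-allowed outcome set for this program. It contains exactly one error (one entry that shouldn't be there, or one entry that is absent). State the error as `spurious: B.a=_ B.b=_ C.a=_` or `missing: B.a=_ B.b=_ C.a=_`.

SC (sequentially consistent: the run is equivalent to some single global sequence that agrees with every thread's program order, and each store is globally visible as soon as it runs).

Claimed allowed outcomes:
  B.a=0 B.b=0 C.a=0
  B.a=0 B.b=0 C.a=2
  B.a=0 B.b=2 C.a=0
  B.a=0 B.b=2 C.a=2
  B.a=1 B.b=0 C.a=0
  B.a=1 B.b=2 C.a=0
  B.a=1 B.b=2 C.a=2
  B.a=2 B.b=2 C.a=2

missing: B.a=2 B.b=2 C.a=0

outcome vector order: (B.a,B.b,C.a)
[SC] allowed = {000 002 020 022 100 120 122 220 222}
SC∖claimed = {220}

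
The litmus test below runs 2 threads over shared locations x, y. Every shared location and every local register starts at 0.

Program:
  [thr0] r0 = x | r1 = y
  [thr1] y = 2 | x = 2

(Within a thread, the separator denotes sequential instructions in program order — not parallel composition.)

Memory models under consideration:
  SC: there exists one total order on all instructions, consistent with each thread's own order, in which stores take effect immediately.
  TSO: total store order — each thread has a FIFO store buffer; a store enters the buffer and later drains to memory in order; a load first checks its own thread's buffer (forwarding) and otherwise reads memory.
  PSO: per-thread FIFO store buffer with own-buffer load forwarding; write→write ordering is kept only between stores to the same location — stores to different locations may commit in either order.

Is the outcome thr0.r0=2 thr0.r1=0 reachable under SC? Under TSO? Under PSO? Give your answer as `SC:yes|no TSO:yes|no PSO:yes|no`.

outcome vector order: (thr0.r0,thr0.r1)
[SC] allowed = {(0,0), (0,2), (2,2)}
[TSO] allowed = {(0,0), (0,2), (2,2)}
[PSO] allowed = {(0,0), (0,2), (2,0), (2,2)}
target (2,0) ∈ {PSO}

SC:no TSO:no PSO:yes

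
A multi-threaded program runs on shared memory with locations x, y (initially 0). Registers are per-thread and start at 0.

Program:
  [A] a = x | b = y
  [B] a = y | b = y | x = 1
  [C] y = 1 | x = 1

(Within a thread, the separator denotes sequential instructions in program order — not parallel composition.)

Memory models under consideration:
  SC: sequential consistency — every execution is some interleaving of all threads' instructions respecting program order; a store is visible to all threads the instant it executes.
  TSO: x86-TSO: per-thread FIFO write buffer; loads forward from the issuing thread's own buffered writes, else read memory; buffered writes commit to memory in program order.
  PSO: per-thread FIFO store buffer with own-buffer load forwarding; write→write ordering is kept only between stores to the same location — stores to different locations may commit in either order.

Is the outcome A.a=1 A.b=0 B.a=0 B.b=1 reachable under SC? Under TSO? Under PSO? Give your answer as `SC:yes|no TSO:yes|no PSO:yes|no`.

SC:no TSO:no PSO:yes

outcome vector order: (A.a,A.b,B.a,B.b)
SC (10): <0 0 0 0>; <0 0 0 1>; <0 0 1 1>; <0 1 0 0>; <0 1 0 1>; <0 1 1 1>; <1 0 0 0>; <1 1 0 0>; <1 1 0 1>; <1 1 1 1>
TSO (10): <0 0 0 0>; <0 0 0 1>; <0 0 1 1>; <0 1 0 0>; <0 1 0 1>; <0 1 1 1>; <1 0 0 0>; <1 1 0 0>; <1 1 0 1>; <1 1 1 1>
PSO (12): <0 0 0 0>; <0 0 0 1>; <0 0 1 1>; <0 1 0 0>; <0 1 0 1>; <0 1 1 1>; <1 0 0 0>; <1 0 0 1>; <1 0 1 1>; <1 1 0 0>; <1 1 0 1>; <1 1 1 1>
target <1 0 0 1> ∈ {PSO}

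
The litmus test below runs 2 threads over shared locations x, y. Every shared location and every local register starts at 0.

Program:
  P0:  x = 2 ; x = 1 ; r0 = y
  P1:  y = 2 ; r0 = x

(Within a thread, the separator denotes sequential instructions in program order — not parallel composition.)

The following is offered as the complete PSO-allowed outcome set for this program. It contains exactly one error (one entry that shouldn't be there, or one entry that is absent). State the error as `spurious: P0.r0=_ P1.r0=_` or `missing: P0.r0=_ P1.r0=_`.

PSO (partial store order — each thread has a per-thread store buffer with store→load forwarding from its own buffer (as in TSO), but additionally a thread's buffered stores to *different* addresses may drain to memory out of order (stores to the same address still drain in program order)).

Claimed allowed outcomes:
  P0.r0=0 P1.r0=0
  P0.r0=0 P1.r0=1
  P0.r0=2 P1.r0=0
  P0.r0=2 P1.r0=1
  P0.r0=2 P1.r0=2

missing: P0.r0=0 P1.r0=2

outcome vector order: (P0.r0,P1.r0)
PSO: 6 outcomes — {(0,0), (0,1), (0,2), (2,0), (2,1), (2,2)}
PSO∖claimed = {(0,2)}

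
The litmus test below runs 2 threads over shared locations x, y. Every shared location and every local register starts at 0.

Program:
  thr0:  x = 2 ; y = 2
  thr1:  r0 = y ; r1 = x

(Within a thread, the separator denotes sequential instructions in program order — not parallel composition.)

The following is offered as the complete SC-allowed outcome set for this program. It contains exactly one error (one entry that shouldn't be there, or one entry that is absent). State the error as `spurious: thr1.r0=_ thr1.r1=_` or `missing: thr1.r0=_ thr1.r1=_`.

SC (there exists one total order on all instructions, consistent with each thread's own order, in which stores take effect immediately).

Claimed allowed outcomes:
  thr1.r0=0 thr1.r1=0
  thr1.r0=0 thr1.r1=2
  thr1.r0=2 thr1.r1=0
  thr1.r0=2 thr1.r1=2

spurious: thr1.r0=2 thr1.r1=0

outcome vector order: (thr1.r0,thr1.r1)
under SC → 00, 02, 22
claimed∖SC = {20}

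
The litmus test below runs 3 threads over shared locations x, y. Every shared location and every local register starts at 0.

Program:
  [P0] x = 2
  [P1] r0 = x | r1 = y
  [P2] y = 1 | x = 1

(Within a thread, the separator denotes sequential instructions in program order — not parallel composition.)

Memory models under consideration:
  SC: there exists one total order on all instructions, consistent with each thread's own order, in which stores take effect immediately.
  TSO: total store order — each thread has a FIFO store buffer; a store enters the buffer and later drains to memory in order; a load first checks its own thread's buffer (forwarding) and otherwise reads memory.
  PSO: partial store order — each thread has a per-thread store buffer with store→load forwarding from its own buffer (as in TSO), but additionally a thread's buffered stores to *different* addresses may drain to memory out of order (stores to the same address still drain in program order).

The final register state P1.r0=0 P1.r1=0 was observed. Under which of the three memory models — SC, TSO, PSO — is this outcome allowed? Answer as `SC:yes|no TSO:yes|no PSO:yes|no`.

SC:yes TSO:yes PSO:yes

outcome vector order: (P1.r0,P1.r1)
[SC] allowed = {0/0, 0/1, 1/1, 2/0, 2/1}
[TSO] allowed = {0/0, 0/1, 1/1, 2/0, 2/1}
[PSO] allowed = {0/0, 0/1, 1/0, 1/1, 2/0, 2/1}
target 0/0 ∈ {SC,TSO,PSO}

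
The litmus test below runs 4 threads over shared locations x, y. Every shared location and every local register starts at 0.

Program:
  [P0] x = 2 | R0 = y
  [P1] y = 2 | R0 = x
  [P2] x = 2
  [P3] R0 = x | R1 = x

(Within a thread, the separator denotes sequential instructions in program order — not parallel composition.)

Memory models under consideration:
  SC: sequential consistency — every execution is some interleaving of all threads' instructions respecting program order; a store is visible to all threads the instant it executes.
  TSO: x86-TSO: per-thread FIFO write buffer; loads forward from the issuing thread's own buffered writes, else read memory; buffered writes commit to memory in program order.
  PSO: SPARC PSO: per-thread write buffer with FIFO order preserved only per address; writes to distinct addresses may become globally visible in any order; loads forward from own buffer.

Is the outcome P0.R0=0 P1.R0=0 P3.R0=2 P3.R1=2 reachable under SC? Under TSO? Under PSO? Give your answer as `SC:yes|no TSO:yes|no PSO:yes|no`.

SC:no TSO:yes PSO:yes

outcome vector order: (P0.R0,P1.R0,P3.R0,P3.R1)
[SC] allowed = {<0 2 0 0> <0 2 0 2> <0 2 2 2> <2 0 0 0> <2 0 0 2> <2 0 2 2> <2 2 0 0> <2 2 0 2> <2 2 2 2>}
[TSO] allowed = {<0 0 0 0> <0 0 0 2> <0 0 2 2> <0 2 0 0> <0 2 0 2> <0 2 2 2> <2 0 0 0> <2 0 0 2> <2 0 2 2> <2 2 0 0> <2 2 0 2> <2 2 2 2>}
[PSO] allowed = {<0 0 0 0> <0 0 0 2> <0 0 2 2> <0 2 0 0> <0 2 0 2> <0 2 2 2> <2 0 0 0> <2 0 0 2> <2 0 2 2> <2 2 0 0> <2 2 0 2> <2 2 2 2>}
target <0 0 2 2> ∈ {TSO,PSO}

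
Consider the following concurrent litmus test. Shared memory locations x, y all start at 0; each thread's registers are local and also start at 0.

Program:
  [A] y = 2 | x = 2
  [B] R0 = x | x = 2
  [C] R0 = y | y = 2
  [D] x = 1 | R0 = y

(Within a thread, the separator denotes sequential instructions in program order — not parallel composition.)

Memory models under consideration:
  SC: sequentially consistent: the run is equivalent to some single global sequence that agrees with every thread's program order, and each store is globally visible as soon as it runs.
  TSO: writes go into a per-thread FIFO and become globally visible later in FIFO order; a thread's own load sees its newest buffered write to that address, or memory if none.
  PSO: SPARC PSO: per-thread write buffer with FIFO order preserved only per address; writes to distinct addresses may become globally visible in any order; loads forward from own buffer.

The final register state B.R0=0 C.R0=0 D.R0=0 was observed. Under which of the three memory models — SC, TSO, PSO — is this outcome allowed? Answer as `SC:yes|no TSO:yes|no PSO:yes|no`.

SC:yes TSO:yes PSO:yes

outcome vector order: (B.R0,C.R0,D.R0)
SC (12): (0,0,0) (0,0,2) (0,2,0) (0,2,2) (1,0,0) (1,0,2) (1,2,0) (1,2,2) (2,0,0) (2,0,2) (2,2,0) (2,2,2)
TSO (12): (0,0,0) (0,0,2) (0,2,0) (0,2,2) (1,0,0) (1,0,2) (1,2,0) (1,2,2) (2,0,0) (2,0,2) (2,2,0) (2,2,2)
PSO (12): (0,0,0) (0,0,2) (0,2,0) (0,2,2) (1,0,0) (1,0,2) (1,2,0) (1,2,2) (2,0,0) (2,0,2) (2,2,0) (2,2,2)
target (0,0,0) ∈ {SC,TSO,PSO}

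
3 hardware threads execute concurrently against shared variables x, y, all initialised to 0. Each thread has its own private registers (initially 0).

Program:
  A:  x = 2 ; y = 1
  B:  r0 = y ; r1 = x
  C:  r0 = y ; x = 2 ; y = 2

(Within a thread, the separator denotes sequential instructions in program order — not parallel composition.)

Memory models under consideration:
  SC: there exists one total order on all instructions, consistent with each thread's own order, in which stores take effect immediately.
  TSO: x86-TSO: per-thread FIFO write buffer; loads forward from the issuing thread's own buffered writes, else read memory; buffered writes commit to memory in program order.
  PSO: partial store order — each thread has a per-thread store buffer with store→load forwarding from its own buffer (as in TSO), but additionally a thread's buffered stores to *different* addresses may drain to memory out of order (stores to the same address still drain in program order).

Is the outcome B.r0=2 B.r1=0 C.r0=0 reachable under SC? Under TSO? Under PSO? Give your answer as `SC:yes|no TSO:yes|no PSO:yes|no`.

SC:no TSO:no PSO:yes

outcome vector order: (B.r0,B.r1,C.r0)
[SC] allowed = {<0 0 0>, <0 0 1>, <0 2 0>, <0 2 1>, <1 2 0>, <1 2 1>, <2 2 0>, <2 2 1>}
[TSO] allowed = {<0 0 0>, <0 0 1>, <0 2 0>, <0 2 1>, <1 2 0>, <1 2 1>, <2 2 0>, <2 2 1>}
[PSO] allowed = {<0 0 0>, <0 0 1>, <0 2 0>, <0 2 1>, <1 0 0>, <1 0 1>, <1 2 0>, <1 2 1>, <2 0 0>, <2 0 1>, <2 2 0>, <2 2 1>}
target <2 0 0> ∈ {PSO}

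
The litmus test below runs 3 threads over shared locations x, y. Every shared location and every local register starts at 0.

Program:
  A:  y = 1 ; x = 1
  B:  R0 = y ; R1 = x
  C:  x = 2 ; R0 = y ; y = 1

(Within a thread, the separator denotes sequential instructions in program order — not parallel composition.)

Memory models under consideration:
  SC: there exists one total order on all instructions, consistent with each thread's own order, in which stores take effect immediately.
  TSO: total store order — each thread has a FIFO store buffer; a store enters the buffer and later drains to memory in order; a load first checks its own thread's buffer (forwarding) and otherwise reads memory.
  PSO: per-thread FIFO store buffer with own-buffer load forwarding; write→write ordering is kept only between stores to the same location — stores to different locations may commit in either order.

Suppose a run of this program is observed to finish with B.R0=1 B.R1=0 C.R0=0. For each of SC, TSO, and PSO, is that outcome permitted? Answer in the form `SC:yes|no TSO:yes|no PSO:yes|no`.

outcome vector order: (B.R0,B.R1,C.R0)
[SC] allowed = {0/0/0 0/0/1 0/1/0 0/1/1 0/2/0 0/2/1 1/0/1 1/1/0 1/1/1 1/2/0 1/2/1}
[TSO] allowed = {0/0/0 0/0/1 0/1/0 0/1/1 0/2/0 0/2/1 1/0/0 1/0/1 1/1/0 1/1/1 1/2/0 1/2/1}
[PSO] allowed = {0/0/0 0/0/1 0/1/0 0/1/1 0/2/0 0/2/1 1/0/0 1/0/1 1/1/0 1/1/1 1/2/0 1/2/1}
target 1/0/0 ∈ {TSO,PSO}

SC:no TSO:yes PSO:yes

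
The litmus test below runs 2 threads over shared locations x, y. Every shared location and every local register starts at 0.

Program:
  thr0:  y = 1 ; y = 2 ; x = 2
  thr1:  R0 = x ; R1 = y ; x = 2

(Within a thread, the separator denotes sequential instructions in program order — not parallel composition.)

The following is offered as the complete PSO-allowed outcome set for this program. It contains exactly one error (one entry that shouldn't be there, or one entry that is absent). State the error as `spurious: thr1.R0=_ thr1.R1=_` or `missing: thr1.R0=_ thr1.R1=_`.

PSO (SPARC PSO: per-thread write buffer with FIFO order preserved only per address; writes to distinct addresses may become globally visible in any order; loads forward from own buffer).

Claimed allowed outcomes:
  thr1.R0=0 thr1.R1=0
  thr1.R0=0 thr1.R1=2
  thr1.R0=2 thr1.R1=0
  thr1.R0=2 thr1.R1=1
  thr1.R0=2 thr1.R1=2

outcome vector order: (thr1.R0,thr1.R1)
[PSO] allowed = {<0 0> <0 1> <0 2> <2 0> <2 1> <2 2>}
PSO∖claimed = {<0 1>}

missing: thr1.R0=0 thr1.R1=1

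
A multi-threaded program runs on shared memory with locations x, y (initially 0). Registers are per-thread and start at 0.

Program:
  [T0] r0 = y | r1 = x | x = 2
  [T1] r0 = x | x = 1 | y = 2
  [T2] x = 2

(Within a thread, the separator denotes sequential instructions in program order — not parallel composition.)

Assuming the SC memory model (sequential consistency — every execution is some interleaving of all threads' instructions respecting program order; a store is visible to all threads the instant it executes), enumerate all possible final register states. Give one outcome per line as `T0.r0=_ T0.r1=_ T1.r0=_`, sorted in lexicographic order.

T0.r0=0 T0.r1=0 T1.r0=0
T0.r0=0 T0.r1=0 T1.r0=2
T0.r0=0 T0.r1=1 T1.r0=0
T0.r0=0 T0.r1=1 T1.r0=2
T0.r0=0 T0.r1=2 T1.r0=0
T0.r0=0 T0.r1=2 T1.r0=2
T0.r0=2 T0.r1=1 T1.r0=0
T0.r0=2 T0.r1=1 T1.r0=2
T0.r0=2 T0.r1=2 T1.r0=0

outcome vector order: (T0.r0,T0.r1,T1.r0)
|SC outcomes| = 9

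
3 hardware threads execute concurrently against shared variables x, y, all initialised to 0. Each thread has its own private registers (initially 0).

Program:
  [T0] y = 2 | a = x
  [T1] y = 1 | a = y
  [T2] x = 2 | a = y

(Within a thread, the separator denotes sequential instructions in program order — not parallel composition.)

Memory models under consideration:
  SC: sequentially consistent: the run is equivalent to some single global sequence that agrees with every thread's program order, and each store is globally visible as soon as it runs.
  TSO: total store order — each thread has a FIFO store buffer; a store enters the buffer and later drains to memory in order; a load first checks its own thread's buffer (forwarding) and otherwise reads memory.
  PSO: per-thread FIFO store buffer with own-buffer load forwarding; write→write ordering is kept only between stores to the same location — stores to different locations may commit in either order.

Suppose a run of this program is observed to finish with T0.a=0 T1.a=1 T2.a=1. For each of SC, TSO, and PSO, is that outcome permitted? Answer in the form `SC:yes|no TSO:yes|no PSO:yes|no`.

SC:yes TSO:yes PSO:yes

outcome vector order: (T0.a,T1.a,T2.a)
[SC] allowed = {<0 1 1> <0 1 2> <0 2 2> <2 1 0> <2 1 1> <2 1 2> <2 2 0> <2 2 1> <2 2 2>}
[TSO] allowed = {<0 1 0> <0 1 1> <0 1 2> <0 2 0> <0 2 1> <0 2 2> <2 1 0> <2 1 1> <2 1 2> <2 2 0> <2 2 1> <2 2 2>}
[PSO] allowed = {<0 1 0> <0 1 1> <0 1 2> <0 2 0> <0 2 1> <0 2 2> <2 1 0> <2 1 1> <2 1 2> <2 2 0> <2 2 1> <2 2 2>}
target <0 1 1> ∈ {SC,TSO,PSO}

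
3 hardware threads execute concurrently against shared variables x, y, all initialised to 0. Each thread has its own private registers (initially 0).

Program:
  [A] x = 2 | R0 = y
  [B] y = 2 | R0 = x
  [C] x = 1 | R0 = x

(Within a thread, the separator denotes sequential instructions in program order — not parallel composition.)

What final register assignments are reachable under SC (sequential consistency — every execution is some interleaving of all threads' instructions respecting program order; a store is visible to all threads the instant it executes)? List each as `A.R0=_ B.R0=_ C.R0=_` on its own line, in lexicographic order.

outcome vector order: (A.R0,B.R0,C.R0)
|SC outcomes| = 9

A.R0=0 B.R0=1 C.R0=1
A.R0=0 B.R0=2 C.R0=1
A.R0=0 B.R0=2 C.R0=2
A.R0=2 B.R0=0 C.R0=1
A.R0=2 B.R0=0 C.R0=2
A.R0=2 B.R0=1 C.R0=1
A.R0=2 B.R0=1 C.R0=2
A.R0=2 B.R0=2 C.R0=1
A.R0=2 B.R0=2 C.R0=2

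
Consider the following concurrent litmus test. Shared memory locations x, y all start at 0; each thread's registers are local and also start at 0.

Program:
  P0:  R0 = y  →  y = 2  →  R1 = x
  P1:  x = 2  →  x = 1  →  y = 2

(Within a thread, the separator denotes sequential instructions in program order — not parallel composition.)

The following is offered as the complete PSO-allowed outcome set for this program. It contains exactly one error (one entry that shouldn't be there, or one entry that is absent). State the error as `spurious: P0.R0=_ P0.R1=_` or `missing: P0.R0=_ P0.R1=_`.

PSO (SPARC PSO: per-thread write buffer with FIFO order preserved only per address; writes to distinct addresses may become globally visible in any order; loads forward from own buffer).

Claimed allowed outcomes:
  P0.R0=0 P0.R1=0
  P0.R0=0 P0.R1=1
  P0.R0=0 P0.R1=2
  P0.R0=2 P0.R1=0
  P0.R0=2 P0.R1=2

missing: P0.R0=2 P0.R1=1

outcome vector order: (P0.R0,P0.R1)
under PSO → (0,0); (0,1); (0,2); (2,0); (2,1); (2,2)
PSO∖claimed = {(2,1)}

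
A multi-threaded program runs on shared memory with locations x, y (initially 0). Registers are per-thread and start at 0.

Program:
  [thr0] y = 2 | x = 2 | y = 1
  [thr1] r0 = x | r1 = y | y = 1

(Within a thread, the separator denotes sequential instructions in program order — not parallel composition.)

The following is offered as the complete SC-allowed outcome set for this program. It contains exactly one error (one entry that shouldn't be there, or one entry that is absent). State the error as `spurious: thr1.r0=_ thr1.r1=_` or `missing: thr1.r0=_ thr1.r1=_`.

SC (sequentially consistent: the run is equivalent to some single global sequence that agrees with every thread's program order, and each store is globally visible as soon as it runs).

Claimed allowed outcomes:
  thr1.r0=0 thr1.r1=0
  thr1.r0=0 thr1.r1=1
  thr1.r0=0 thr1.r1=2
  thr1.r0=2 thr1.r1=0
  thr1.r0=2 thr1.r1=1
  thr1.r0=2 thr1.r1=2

spurious: thr1.r0=2 thr1.r1=0

outcome vector order: (thr1.r0,thr1.r1)
SC (5): <0 0>; <0 1>; <0 2>; <2 1>; <2 2>
claimed∖SC = {<2 0>}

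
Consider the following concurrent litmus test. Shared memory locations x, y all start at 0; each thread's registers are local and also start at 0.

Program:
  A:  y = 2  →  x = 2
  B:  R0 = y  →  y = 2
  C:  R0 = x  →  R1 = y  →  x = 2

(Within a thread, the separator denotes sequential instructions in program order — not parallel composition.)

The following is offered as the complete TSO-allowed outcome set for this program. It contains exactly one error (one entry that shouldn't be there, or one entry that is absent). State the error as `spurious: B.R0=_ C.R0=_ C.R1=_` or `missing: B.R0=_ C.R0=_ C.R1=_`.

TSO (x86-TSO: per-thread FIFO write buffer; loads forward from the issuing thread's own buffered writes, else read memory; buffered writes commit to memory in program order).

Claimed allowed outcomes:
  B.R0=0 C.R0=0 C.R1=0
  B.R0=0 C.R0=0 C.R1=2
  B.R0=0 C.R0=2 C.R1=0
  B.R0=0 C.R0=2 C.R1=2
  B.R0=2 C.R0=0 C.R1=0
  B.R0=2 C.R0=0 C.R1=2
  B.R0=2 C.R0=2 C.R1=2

outcome vector order: (B.R0,C.R0,C.R1)
TSO (6): 0/0/0; 0/0/2; 0/2/2; 2/0/0; 2/0/2; 2/2/2
claimed∖TSO = {0/2/0}

spurious: B.R0=0 C.R0=2 C.R1=0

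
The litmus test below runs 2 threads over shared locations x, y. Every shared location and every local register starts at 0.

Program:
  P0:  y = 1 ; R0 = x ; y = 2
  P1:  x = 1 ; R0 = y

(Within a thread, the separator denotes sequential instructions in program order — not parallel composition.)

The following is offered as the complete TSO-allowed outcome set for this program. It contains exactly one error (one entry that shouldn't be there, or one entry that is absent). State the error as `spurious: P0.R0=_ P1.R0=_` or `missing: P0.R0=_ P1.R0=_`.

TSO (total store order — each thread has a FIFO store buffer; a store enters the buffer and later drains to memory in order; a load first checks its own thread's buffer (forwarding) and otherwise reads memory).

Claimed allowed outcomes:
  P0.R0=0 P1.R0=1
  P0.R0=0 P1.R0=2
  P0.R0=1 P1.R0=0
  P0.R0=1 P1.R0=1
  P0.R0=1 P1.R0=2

missing: P0.R0=0 P1.R0=0

outcome vector order: (P0.R0,P1.R0)
[TSO] allowed = {<0 0>; <0 1>; <0 2>; <1 0>; <1 1>; <1 2>}
TSO∖claimed = {<0 0>}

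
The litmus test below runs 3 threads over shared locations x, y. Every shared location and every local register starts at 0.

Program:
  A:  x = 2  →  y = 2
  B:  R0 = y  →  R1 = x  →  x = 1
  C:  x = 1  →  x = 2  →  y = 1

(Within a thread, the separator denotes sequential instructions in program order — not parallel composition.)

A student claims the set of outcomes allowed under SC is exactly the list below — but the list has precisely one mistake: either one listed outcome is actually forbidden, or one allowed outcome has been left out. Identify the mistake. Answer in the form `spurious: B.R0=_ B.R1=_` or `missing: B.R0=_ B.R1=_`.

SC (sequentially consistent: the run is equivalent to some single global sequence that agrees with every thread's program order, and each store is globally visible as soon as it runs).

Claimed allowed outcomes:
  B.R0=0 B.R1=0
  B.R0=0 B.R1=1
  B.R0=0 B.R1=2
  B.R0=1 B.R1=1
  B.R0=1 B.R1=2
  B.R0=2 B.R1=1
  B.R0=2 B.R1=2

spurious: B.R0=1 B.R1=1

outcome vector order: (B.R0,B.R1)
SC: 6 outcomes — {0/0, 0/1, 0/2, 1/2, 2/1, 2/2}
claimed∖SC = {1/1}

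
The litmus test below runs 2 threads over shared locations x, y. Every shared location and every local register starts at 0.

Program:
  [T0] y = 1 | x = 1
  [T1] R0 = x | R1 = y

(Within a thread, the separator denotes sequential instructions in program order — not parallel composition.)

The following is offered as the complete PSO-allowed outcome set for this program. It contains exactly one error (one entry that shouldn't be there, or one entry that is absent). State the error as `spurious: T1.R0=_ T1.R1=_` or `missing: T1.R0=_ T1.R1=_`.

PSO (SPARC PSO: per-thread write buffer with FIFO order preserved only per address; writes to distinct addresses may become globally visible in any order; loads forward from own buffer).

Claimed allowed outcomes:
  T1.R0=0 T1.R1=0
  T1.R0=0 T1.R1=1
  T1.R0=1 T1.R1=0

missing: T1.R0=1 T1.R1=1

outcome vector order: (T1.R0,T1.R1)
[PSO] allowed = {<0 0>, <0 1>, <1 0>, <1 1>}
PSO∖claimed = {<1 1>}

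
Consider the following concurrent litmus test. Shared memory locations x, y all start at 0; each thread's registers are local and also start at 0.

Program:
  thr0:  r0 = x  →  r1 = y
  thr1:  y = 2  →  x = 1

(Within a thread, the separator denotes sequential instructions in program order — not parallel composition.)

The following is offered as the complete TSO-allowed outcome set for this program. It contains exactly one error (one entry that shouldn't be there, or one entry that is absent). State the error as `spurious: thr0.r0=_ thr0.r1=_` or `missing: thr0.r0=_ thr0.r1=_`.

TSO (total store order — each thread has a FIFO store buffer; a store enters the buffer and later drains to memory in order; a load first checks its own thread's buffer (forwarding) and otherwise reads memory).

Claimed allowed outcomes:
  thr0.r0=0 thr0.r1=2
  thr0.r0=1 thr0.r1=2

missing: thr0.r0=0 thr0.r1=0

outcome vector order: (thr0.r0,thr0.r1)
TSO: 3 outcomes — {00 02 12}
TSO∖claimed = {00}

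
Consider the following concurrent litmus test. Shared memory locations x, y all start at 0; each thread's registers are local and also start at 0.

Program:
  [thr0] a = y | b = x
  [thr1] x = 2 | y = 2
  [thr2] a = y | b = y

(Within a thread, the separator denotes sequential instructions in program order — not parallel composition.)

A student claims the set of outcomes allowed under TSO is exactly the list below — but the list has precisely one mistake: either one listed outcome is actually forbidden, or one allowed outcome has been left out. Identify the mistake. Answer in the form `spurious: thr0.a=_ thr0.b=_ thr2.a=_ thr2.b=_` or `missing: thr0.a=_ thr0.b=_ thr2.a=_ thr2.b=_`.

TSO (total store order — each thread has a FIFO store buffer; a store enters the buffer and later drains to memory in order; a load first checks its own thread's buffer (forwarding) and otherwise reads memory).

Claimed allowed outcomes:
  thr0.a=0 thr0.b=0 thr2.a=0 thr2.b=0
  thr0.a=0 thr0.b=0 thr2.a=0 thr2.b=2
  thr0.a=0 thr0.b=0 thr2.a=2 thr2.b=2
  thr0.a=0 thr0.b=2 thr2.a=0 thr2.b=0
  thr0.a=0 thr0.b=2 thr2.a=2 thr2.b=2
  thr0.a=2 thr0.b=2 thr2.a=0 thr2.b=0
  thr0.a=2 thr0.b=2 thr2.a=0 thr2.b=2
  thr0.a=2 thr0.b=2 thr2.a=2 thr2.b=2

outcome vector order: (thr0.a,thr0.b,thr2.a,thr2.b)
TSO (9): 0000 0002 0022 0200 0202 0222 2200 2202 2222
TSO∖claimed = {0202}

missing: thr0.a=0 thr0.b=2 thr2.a=0 thr2.b=2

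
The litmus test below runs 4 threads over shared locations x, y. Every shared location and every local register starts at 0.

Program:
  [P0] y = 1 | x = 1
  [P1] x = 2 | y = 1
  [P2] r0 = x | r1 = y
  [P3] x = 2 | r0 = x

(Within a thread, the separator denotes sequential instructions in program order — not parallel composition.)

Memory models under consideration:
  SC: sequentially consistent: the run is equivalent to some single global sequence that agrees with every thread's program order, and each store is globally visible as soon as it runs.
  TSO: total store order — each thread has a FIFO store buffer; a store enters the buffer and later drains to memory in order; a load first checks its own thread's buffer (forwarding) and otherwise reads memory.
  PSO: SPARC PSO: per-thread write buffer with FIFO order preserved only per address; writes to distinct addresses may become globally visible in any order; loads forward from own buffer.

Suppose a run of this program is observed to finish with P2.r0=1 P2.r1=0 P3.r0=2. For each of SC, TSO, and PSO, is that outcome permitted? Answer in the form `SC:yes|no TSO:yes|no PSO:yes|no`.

SC:no TSO:no PSO:yes

outcome vector order: (P2.r0,P2.r1,P3.r0)
SC: 10 outcomes — {0/0/1; 0/0/2; 0/1/1; 0/1/2; 1/1/1; 1/1/2; 2/0/1; 2/0/2; 2/1/1; 2/1/2}
TSO: 10 outcomes — {0/0/1; 0/0/2; 0/1/1; 0/1/2; 1/1/1; 1/1/2; 2/0/1; 2/0/2; 2/1/1; 2/1/2}
PSO: 12 outcomes — {0/0/1; 0/0/2; 0/1/1; 0/1/2; 1/0/1; 1/0/2; 1/1/1; 1/1/2; 2/0/1; 2/0/2; 2/1/1; 2/1/2}
target 1/0/2 ∈ {PSO}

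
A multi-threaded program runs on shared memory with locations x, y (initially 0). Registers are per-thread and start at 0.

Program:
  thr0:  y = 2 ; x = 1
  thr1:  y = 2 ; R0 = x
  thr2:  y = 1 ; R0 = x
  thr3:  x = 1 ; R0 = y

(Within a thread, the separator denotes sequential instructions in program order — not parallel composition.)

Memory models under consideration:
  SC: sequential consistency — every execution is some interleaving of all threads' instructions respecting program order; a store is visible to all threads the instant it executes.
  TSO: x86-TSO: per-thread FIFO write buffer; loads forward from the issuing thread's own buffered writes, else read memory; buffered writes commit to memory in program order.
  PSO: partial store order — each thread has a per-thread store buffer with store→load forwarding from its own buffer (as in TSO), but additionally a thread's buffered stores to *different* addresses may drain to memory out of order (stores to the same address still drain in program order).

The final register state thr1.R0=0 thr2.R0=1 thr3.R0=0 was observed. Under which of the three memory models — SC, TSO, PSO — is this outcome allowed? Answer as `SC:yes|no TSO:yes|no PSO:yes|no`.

SC:no TSO:yes PSO:yes

outcome vector order: (thr1.R0,thr2.R0,thr3.R0)
SC: 9 outcomes — {<0 0 1>, <0 0 2>, <0 1 1>, <0 1 2>, <1 0 1>, <1 0 2>, <1 1 0>, <1 1 1>, <1 1 2>}
TSO: 12 outcomes — {<0 0 0>, <0 0 1>, <0 0 2>, <0 1 0>, <0 1 1>, <0 1 2>, <1 0 0>, <1 0 1>, <1 0 2>, <1 1 0>, <1 1 1>, <1 1 2>}
PSO: 12 outcomes — {<0 0 0>, <0 0 1>, <0 0 2>, <0 1 0>, <0 1 1>, <0 1 2>, <1 0 0>, <1 0 1>, <1 0 2>, <1 1 0>, <1 1 1>, <1 1 2>}
target <0 1 0> ∈ {TSO,PSO}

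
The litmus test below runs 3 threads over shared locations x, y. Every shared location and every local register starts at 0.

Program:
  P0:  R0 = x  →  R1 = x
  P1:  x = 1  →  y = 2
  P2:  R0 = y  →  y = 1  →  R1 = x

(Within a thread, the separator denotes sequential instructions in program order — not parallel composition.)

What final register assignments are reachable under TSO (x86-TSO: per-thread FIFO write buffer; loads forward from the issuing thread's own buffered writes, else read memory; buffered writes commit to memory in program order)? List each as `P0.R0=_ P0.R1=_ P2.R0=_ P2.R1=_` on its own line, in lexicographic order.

outcome vector order: (P0.R0,P0.R1,P2.R0,P2.R1)
|TSO outcomes| = 9

P0.R0=0 P0.R1=0 P2.R0=0 P2.R1=0
P0.R0=0 P0.R1=0 P2.R0=0 P2.R1=1
P0.R0=0 P0.R1=0 P2.R0=2 P2.R1=1
P0.R0=0 P0.R1=1 P2.R0=0 P2.R1=0
P0.R0=0 P0.R1=1 P2.R0=0 P2.R1=1
P0.R0=0 P0.R1=1 P2.R0=2 P2.R1=1
P0.R0=1 P0.R1=1 P2.R0=0 P2.R1=0
P0.R0=1 P0.R1=1 P2.R0=0 P2.R1=1
P0.R0=1 P0.R1=1 P2.R0=2 P2.R1=1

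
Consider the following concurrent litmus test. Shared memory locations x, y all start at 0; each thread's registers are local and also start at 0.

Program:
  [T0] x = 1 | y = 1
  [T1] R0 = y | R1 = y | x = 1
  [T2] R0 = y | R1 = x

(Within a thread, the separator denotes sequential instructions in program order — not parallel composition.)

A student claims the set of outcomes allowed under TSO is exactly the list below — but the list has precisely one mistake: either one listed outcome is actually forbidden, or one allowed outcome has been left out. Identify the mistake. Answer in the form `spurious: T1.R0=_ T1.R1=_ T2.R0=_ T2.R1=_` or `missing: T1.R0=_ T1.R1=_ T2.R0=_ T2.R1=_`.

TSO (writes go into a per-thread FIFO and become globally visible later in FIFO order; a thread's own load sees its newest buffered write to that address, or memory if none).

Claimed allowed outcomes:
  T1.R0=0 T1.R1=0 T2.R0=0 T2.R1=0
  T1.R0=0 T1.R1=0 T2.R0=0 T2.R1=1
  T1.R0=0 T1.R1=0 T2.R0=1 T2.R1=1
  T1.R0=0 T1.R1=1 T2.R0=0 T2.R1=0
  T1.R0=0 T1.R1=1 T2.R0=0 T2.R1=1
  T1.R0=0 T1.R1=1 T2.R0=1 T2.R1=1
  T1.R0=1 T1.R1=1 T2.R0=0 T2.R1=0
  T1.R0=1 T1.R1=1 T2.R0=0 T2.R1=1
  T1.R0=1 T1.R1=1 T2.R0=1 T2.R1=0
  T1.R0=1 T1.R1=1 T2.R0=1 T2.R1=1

outcome vector order: (T1.R0,T1.R1,T2.R0,T2.R1)
[TSO] allowed = {0/0/0/0, 0/0/0/1, 0/0/1/1, 0/1/0/0, 0/1/0/1, 0/1/1/1, 1/1/0/0, 1/1/0/1, 1/1/1/1}
claimed∖TSO = {1/1/1/0}

spurious: T1.R0=1 T1.R1=1 T2.R0=1 T2.R1=0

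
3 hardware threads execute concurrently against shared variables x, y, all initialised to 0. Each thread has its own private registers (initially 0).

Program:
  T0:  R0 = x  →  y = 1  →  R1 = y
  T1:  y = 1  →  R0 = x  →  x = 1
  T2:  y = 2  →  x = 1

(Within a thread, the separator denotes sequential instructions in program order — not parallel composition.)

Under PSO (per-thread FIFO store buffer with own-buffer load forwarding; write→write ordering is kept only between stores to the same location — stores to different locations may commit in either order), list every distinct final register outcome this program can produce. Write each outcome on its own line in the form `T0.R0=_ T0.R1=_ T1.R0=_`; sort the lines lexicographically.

outcome vector order: (T0.R0,T0.R1,T1.R0)
|PSO outcomes| = 8

T0.R0=0 T0.R1=1 T1.R0=0
T0.R0=0 T0.R1=1 T1.R0=1
T0.R0=0 T0.R1=2 T1.R0=0
T0.R0=0 T0.R1=2 T1.R0=1
T0.R0=1 T0.R1=1 T1.R0=0
T0.R0=1 T0.R1=1 T1.R0=1
T0.R0=1 T0.R1=2 T1.R0=0
T0.R0=1 T0.R1=2 T1.R0=1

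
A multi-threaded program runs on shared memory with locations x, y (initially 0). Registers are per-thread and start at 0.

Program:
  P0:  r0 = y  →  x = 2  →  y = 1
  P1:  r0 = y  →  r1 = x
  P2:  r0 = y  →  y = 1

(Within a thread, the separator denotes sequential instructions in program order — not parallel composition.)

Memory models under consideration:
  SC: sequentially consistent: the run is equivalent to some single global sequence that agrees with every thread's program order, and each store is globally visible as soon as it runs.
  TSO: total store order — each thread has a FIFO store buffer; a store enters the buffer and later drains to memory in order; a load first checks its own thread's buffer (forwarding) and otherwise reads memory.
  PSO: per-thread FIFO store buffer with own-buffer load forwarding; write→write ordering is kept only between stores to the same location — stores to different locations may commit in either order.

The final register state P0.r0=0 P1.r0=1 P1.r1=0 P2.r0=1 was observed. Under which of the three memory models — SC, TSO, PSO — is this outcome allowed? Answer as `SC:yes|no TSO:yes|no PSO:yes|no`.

outcome vector order: (P0.r0,P1.r0,P1.r1,P2.r0)
under SC → 0000; 0001; 0020; 0021; 0100; 0120; 0121; 1000; 1020; 1100; 1120
under TSO → 0000; 0001; 0020; 0021; 0100; 0120; 0121; 1000; 1020; 1100; 1120
under PSO → 0000; 0001; 0020; 0021; 0100; 0101; 0120; 0121; 1000; 1020; 1100; 1120
target 0101 ∈ {PSO}

SC:no TSO:no PSO:yes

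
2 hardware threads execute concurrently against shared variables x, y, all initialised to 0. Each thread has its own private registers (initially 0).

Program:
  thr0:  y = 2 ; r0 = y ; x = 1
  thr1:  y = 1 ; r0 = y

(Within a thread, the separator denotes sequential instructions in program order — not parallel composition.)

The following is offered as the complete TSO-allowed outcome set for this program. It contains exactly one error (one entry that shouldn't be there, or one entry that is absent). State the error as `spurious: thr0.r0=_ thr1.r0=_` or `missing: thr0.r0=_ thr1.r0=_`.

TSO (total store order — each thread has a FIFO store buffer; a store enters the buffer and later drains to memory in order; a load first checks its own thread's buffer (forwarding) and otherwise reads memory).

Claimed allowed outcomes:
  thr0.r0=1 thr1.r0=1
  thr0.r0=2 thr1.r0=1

missing: thr0.r0=2 thr1.r0=2

outcome vector order: (thr0.r0,thr1.r0)
TSO (3): 11, 21, 22
TSO∖claimed = {22}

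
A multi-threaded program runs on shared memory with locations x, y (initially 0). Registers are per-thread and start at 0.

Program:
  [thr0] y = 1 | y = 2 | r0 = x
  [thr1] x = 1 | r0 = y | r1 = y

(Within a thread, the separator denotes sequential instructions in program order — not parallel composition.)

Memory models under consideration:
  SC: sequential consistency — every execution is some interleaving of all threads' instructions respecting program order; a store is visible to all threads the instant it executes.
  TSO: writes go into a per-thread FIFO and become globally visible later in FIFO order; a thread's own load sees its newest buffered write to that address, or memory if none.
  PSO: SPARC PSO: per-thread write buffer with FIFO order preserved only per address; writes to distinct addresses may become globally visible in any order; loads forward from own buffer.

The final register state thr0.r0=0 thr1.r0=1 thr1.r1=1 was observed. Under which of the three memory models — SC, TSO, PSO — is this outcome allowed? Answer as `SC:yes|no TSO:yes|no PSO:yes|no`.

outcome vector order: (thr0.r0,thr1.r0,thr1.r1)
SC: 7 outcomes — {<0 2 2>; <1 0 0>; <1 0 1>; <1 0 2>; <1 1 1>; <1 1 2>; <1 2 2>}
TSO: 12 outcomes — {<0 0 0>; <0 0 1>; <0 0 2>; <0 1 1>; <0 1 2>; <0 2 2>; <1 0 0>; <1 0 1>; <1 0 2>; <1 1 1>; <1 1 2>; <1 2 2>}
PSO: 12 outcomes — {<0 0 0>; <0 0 1>; <0 0 2>; <0 1 1>; <0 1 2>; <0 2 2>; <1 0 0>; <1 0 1>; <1 0 2>; <1 1 1>; <1 1 2>; <1 2 2>}
target <0 1 1> ∈ {TSO,PSO}

SC:no TSO:yes PSO:yes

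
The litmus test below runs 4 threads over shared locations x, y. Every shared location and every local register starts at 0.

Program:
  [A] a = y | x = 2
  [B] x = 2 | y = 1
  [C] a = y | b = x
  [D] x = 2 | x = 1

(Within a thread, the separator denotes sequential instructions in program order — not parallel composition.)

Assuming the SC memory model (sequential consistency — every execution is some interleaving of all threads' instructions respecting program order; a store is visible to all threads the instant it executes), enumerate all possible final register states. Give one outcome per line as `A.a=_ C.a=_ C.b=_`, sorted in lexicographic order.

outcome vector order: (A.a,C.a,C.b)
|SC outcomes| = 10

A.a=0 C.a=0 C.b=0
A.a=0 C.a=0 C.b=1
A.a=0 C.a=0 C.b=2
A.a=0 C.a=1 C.b=1
A.a=0 C.a=1 C.b=2
A.a=1 C.a=0 C.b=0
A.a=1 C.a=0 C.b=1
A.a=1 C.a=0 C.b=2
A.a=1 C.a=1 C.b=1
A.a=1 C.a=1 C.b=2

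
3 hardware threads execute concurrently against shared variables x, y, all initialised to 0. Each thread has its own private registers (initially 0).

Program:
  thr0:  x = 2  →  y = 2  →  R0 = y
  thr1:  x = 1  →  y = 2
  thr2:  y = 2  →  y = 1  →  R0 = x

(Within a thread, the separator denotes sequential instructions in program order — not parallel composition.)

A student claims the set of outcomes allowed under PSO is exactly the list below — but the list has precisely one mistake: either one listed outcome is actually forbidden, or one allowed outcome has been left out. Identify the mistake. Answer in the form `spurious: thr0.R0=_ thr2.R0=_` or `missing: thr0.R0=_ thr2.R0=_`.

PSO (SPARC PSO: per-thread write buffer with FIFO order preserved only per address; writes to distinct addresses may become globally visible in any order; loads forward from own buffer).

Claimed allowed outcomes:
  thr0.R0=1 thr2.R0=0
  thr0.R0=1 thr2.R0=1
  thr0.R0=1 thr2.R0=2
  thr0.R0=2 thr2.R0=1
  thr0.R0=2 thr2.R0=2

outcome vector order: (thr0.R0,thr2.R0)
under PSO → 10; 11; 12; 20; 21; 22
PSO∖claimed = {20}

missing: thr0.R0=2 thr2.R0=0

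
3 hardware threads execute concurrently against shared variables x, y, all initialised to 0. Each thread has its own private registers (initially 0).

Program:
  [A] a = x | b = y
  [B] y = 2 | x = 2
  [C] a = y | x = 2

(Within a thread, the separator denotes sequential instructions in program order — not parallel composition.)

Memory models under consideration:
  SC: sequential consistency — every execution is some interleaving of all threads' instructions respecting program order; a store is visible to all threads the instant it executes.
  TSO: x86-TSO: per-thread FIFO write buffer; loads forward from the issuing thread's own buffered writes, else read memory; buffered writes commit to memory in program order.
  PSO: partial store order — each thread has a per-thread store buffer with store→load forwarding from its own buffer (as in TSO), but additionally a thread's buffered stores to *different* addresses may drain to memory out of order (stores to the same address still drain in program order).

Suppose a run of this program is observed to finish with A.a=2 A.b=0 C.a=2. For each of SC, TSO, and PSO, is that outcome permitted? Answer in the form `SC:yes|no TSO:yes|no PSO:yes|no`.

outcome vector order: (A.a,A.b,C.a)
SC: 7 outcomes — {0/0/0 0/0/2 0/2/0 0/2/2 2/0/0 2/2/0 2/2/2}
TSO: 7 outcomes — {0/0/0 0/0/2 0/2/0 0/2/2 2/0/0 2/2/0 2/2/2}
PSO: 8 outcomes — {0/0/0 0/0/2 0/2/0 0/2/2 2/0/0 2/0/2 2/2/0 2/2/2}
target 2/0/2 ∈ {PSO}

SC:no TSO:no PSO:yes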